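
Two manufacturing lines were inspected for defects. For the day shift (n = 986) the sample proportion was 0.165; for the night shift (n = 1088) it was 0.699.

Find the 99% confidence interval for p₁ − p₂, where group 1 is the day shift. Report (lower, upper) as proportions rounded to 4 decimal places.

The two standard errors are √(0.1650×0.8350/986) = 0.01182 and √(0.6990×0.3010/1088) = 0.01391.
Because the samples are independent, SE_diff = √(0.01182² + 0.01391²) = 0.01825.
Using z* = 2.576 for 99%, ME = 2.576 × 0.01825 = 0.04701.
p̂₁ − p̂₂ = -0.5340; interval -0.5340 ± 0.04701 gives (-0.5810, -0.4870).

(-0.5810, -0.4870)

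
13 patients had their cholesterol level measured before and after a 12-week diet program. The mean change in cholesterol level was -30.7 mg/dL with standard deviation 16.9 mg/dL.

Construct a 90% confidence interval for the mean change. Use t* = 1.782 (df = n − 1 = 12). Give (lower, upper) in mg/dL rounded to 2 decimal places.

(-39.05, -22.35)

This is a matched-pairs design, so SE = s_d/√n = 16.9/√13 = 4.6872.
Margin = 1.782 × 4.6872 = 8.3526; the interval is -30.7 ± 8.3526 = (-39.05, -22.35).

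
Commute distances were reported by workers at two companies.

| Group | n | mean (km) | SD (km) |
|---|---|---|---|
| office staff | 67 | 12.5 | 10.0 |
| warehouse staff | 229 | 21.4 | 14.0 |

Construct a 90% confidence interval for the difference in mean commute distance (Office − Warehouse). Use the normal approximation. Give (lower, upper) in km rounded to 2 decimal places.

(-11.42, -6.38)

Per-group SEs: s₁/√n₁ = 10.0/√67 = 1.2217, s₂/√n₂ = 14.0/√229 = 0.9251.
Unpooled SE of the difference: √(1.49255089 + 0.85581001) = 1.5324.
Margin of error = z* · SE = 1.645 × 1.5324 = 2.5208.
x̄₁ − x̄₂ = 12.5 − 21.4 = -8.9000.
CI: -8.9000 ± 2.5208 = (-11.42, -6.38).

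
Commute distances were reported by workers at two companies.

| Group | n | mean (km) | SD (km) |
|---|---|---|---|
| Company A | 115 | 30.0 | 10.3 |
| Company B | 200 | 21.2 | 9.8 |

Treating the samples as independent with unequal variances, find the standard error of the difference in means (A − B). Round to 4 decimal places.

SE₁ = s₁/√n₁ = 10.3/√115 = 0.9605; SE₂ = 9.8/√200 = 0.6930.
Independent samples, unequal variances: SE_diff = √(SE₁² + SE₂²) = √(0.92256025 + 0.480249) = 1.1844.

1.1844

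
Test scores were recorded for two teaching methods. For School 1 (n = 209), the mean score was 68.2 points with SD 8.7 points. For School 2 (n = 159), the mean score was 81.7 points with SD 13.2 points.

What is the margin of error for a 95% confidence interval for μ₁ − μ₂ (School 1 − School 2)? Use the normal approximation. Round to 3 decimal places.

Per-group SEs: s₁/√n₁ = 8.7/√209 = 0.6018, s₂/√n₂ = 13.2/√159 = 1.0468.
Unpooled SE of the difference: √(0.36216324 + 1.09579024) = 1.2075.
Margin of error = z* · SE = 1.960 × 1.2075 = 2.3667.

2.367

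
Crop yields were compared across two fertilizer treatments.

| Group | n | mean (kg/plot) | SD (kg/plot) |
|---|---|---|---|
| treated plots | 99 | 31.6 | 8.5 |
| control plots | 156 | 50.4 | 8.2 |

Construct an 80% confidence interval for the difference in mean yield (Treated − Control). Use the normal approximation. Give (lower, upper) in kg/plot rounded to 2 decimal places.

(-20.18, -17.42)

Per-group SEs: s₁/√n₁ = 8.5/√99 = 0.8543, s₂/√n₂ = 8.2/√156 = 0.6565.
Unpooled SE of the difference: √(0.72982849 + 0.43099225) = 1.0774.
Margin of error = z* · SE = 1.282 × 1.0774 = 1.3812.
x̄₁ − x̄₂ = 31.6 − 50.4 = -18.8000.
CI: -18.8000 ± 1.3812 = (-20.18, -17.42).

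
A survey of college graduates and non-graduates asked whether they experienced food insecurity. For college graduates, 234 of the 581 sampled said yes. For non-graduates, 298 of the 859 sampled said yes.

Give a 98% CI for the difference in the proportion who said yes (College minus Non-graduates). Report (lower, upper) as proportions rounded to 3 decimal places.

First, p̂₁ = 234/581 = 0.4028; p̂₂ = 298/859 = 0.3469.
The two standard errors are √(0.4028×0.5972/581) = 0.02035 and √(0.3469×0.6531/859) = 0.01624.
Because the samples are independent, SE_diff = √(0.02035² + 0.01624²) = 0.02604.
Using z* = 2.326 for 98%, ME = 2.326 × 0.02604 = 0.06057.
p̂₁ − p̂₂ = 0.0559; interval 0.0559 ± 0.06057 gives (-0.005, 0.116).

(-0.005, 0.116)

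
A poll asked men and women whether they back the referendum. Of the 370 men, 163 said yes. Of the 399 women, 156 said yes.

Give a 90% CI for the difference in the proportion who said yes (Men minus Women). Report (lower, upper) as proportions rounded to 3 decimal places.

(-0.009, 0.108)

p̂₁ = 163/370 = 0.4405 and p̂₂ = 156/399 = 0.3910.
SE₁ = √(p̂₁(1−p̂₁)/n₁) = √(0.4405·0.5595/370) = 0.02581; SE₂ = √(0.3910·0.6090/399) = 0.02443.
Independent samples: SE of the difference = √(SE₁² + SE₂²) = √(0.0006661561 + 0.0005968249) = 0.03554.
z* for 90% confidence is 1.645, so the margin of error is 1.645 × 0.03554 = 0.05846.
Point estimate p̂₁ − p̂₂ = 0.4405 − 0.3910 = 0.0495.
0.0495 ± 0.05846 → (-0.009, 0.108).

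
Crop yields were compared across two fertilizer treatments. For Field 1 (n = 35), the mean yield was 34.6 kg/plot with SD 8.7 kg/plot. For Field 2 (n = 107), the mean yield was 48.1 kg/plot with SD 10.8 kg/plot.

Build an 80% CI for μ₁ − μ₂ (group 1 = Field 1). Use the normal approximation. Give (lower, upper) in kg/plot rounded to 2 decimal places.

Standard errors of each mean: 8.7/√35 = 1.4706 and 10.8/√107 = 1.0441.
SE(x̄₁ − x̄₂) = √(1.4706² + 1.0441²) = 1.8036 for independent samples with unequal variances.
With z* = 1.282, the margin is 1.282 × 1.8036 = 2.3122.
x̄₁ − x̄₂ = 34.6 − 48.1 = -13.5000; the interval is -13.5000 ± 2.3122 = (-15.81, -11.19).

(-15.81, -11.19)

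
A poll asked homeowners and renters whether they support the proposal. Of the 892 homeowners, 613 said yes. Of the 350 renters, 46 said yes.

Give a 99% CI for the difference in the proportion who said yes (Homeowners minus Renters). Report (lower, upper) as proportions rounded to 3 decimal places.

p̂₁ = 613/892 = 0.6872 and p̂₂ = 46/350 = 0.1314.
SE₁ = √(p̂₁(1−p̂₁)/n₁) = √(0.6872·0.3128/892) = 0.01552; SE₂ = √(0.1314·0.8686/350) = 0.01806.
Independent samples: SE of the difference = √(SE₁² + SE₂²) = √(0.0002408704 + 0.0003261636) = 0.02381.
z* for 99% confidence is 2.576, so the margin of error is 2.576 × 0.02381 = 0.06133.
Point estimate p̂₁ − p̂₂ = 0.6872 − 0.1314 = 0.5558.
0.5558 ± 0.06133 → (0.494, 0.617).

(0.494, 0.617)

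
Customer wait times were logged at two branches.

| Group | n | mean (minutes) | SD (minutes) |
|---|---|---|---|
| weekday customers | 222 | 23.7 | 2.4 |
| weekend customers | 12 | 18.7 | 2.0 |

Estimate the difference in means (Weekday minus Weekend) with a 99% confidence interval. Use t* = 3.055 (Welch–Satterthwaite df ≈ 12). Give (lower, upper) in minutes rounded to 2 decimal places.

Per-group SEs: s₁/√n₁ = 2.4/√222 = 0.1611, s₂/√n₂ = 2.0/√12 = 0.5774.
Unpooled SE of the difference: √(0.02595321 + 0.33339076) = 0.5995.
Margin of error = t* · SE = 3.055 × 0.5995 = 1.8315.
x̄₁ − x̄₂ = 23.7 − 18.7 = 5.0000.
CI: 5.0000 ± 1.8315 = (3.17, 6.83).

(3.17, 6.83)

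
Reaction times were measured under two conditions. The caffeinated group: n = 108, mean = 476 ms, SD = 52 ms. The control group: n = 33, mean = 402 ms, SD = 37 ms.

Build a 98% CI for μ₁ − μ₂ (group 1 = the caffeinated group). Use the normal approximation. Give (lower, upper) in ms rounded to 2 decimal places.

(55.03, 92.97)

Per-group SEs: s₁/√n₁ = 52/√108 = 5.0037, s₂/√n₂ = 37/√33 = 6.4409.
Unpooled SE of the difference: √(25.03701369 + 41.48519281) = 8.1561.
Margin of error = z* · SE = 2.326 × 8.1561 = 18.9711.
x̄₁ − x̄₂ = 476 − 402 = 74.0000.
CI: 74.0000 ± 18.9711 = (55.03, 92.97).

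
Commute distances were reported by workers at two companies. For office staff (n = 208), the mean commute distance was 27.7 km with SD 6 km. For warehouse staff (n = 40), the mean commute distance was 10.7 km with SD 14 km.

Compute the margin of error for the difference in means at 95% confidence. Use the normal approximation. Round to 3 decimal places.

4.415

SE₁ = s₁/√n₁ = 6/√208 = 0.4160; SE₂ = 14/√40 = 2.2136.
Independent samples, unequal variances: SE_diff = √(SE₁² + SE₂²) = √(0.173056 + 4.90002496) = 2.2524.
z* = 1.960, so margin of error = 1.960 × 2.2524 = 4.4147.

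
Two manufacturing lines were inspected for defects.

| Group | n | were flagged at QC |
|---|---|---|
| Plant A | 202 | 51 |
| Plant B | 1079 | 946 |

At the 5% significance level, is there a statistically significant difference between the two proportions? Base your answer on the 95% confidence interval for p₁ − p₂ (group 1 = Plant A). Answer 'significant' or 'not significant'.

First, p̂₁ = 51/202 = 0.2525; p̂₂ = 946/1079 = 0.8767.
The two standard errors are √(0.2525×0.7475/202) = 0.03057 and √(0.8767×0.1233/1079) = 0.01001.
Because the samples are independent, SE_diff = √(0.03057² + 0.01001²) = 0.03217.
Using z* = 1.960 for 95%, ME = 1.960 × 0.03217 = 0.06305.
p̂₁ − p̂₂ = -0.6242; interval -0.6242 ± 0.06305 gives (-0.68725, -0.56115).
The interval (-0.68725, -0.56115) does not contain 0, so the difference is significant.

significant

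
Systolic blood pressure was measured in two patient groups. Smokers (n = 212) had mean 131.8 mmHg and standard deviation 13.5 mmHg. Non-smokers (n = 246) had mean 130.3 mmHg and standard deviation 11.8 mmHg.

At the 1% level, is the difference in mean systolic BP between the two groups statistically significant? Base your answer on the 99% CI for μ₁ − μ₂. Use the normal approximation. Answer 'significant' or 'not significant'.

Standard errors of each mean: 13.5/√212 = 0.9272 and 11.8/√246 = 0.7523.
SE(x̄₁ − x̄₂) = √(0.9272² + 0.7523²) = 1.1940 for independent samples with unequal variances.
With z* = 2.576, the margin is 2.576 × 1.1940 = 3.0757.
x̄₁ − x̄₂ = 131.8 − 130.3 = 1.5000; the interval is 1.5000 ± 3.0757 = (-1.5757, 4.5757).
The interval (-1.5757, 4.5757) contains 0, so the difference is not significant.

not significant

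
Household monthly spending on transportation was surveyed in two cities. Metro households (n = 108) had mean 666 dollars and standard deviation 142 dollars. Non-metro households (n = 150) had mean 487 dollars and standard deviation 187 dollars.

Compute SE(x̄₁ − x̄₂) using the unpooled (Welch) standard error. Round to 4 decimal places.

SE₁ = s₁/√n₁ = 142/√108 = 13.6640; SE₂ = 187/√150 = 15.2685.
Independent samples, unequal variances: SE_diff = √(SE₁² + SE₂²) = √(186.704896 + 233.12709225) = 20.4898.

20.4898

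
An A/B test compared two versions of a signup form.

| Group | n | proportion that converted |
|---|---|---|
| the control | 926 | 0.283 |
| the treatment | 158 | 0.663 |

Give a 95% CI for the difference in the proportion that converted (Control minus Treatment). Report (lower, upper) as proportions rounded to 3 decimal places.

The two standard errors are √(0.2830×0.7170/926) = 0.01480 and √(0.6630×0.3370/158) = 0.03760.
Because the samples are independent, SE_diff = √(0.01480² + 0.03760²) = 0.04041.
Using z* = 1.960 for 95%, ME = 1.960 × 0.04041 = 0.07920.
p̂₁ − p̂₂ = -0.3800; interval -0.3800 ± 0.07920 gives (-0.459, -0.301).

(-0.459, -0.301)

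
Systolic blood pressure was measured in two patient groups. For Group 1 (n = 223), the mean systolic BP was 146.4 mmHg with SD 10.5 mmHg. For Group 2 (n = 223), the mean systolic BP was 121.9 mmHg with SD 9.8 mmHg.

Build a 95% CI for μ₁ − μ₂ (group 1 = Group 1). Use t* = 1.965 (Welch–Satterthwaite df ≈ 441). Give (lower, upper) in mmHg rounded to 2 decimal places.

SE₁ = s₁/√n₁ = 10.5/√223 = 0.7031; SE₂ = 9.8/√223 = 0.6563.
Independent samples, unequal variances: SE_diff = √(SE₁² + SE₂²) = √(0.49434961 + 0.43072969) = 0.9618.
t* = 1.965, so margin of error = 1.965 × 0.9618 = 1.8899.
Difference in means = 146.4 − 121.9 = 24.5000.
24.5000 ± 1.8899 → (22.61, 26.39).

(22.61, 26.39)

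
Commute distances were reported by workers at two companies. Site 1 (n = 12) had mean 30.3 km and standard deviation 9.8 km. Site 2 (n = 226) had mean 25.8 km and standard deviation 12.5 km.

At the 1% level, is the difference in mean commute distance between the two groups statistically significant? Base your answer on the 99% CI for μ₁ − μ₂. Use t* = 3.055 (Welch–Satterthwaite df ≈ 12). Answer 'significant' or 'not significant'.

Standard errors of each mean: 9.8/√12 = 2.8290 and 12.5/√226 = 0.8315.
SE(x̄₁ − x̄₂) = √(2.8290² + 0.8315²) = 2.9487 for independent samples with unequal variances.
With t* = 3.055, the margin is 3.055 × 2.9487 = 9.0083.
x̄₁ − x̄₂ = 30.3 − 25.8 = 4.5000; the interval is 4.5000 ± 9.0083 = (-4.5083, 13.5083).
The interval (-4.5083, 13.5083) contains 0, so the difference is not significant.

not significant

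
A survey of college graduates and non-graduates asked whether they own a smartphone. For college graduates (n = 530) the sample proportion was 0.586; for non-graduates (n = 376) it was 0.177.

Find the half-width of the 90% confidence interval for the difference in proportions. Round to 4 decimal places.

0.0478

SE₁ = √(p̂₁(1−p̂₁)/n₁) = √(0.5860·0.4140/530) = 0.02139; SE₂ = √(0.1770·0.8230/376) = 0.01968.
Independent samples: SE of the difference = √(SE₁² + SE₂²) = √(0.0004575321 + 0.0003873024) = 0.02907.
z* for 90% confidence is 1.645, so the margin of error is 1.645 × 0.02907 = 0.04782.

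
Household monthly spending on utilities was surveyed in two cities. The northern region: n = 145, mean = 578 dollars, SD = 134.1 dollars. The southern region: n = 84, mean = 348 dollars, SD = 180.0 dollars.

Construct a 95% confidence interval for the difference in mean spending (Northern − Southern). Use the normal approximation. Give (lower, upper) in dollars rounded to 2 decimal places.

SE₁ = s₁/√n₁ = 134.1/√145 = 11.1364; SE₂ = 180.0/√84 = 19.6396.
Independent samples, unequal variances: SE_diff = √(SE₁² + SE₂²) = √(124.01940496 + 385.71388816) = 22.5773.
z* = 1.960, so margin of error = 1.960 × 22.5773 = 44.2515.
Difference in means = 578 − 348 = 230.0000.
230.0000 ± 44.2515 → (185.75, 274.25).

(185.75, 274.25)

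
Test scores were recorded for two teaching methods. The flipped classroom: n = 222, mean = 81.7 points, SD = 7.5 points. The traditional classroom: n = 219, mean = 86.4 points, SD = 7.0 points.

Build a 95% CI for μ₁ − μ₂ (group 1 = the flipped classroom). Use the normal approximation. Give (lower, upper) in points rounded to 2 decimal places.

Per-group SEs: s₁/√n₁ = 7.5/√222 = 0.5034, s₂/√n₂ = 7.0/√219 = 0.4730.
Unpooled SE of the difference: √(0.25341156 + 0.223729) = 0.6908.
Margin of error = z* · SE = 1.960 × 0.6908 = 1.3540.
x̄₁ − x̄₂ = 81.7 − 86.4 = -4.7000.
CI: -4.7000 ± 1.3540 = (-6.05, -3.35).

(-6.05, -3.35)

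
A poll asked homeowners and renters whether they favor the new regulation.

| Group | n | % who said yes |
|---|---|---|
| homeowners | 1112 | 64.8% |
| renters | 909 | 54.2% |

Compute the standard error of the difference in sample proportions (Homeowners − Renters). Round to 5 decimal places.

0.02187

The two standard errors are √(0.6480×0.3520/1112) = 0.01432 and √(0.5420×0.4580/909) = 0.01653.
Because the samples are independent, SE_diff = √(0.01432² + 0.01653²) = 0.02187.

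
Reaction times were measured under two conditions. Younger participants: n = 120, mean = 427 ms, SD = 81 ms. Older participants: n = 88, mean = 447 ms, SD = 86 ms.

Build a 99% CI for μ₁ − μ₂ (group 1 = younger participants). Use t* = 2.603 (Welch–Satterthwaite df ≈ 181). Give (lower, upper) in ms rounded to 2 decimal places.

Per-group SEs: s₁/√n₁ = 81/√120 = 7.3943, s₂/√n₂ = 86/√88 = 9.1676.
Unpooled SE of the difference: √(54.67567249 + 84.04488976) = 11.7780.
Margin of error = t* · SE = 2.603 × 11.7780 = 30.6581.
x̄₁ − x̄₂ = 427 − 447 = -20.0000.
CI: -20.0000 ± 30.6581 = (-50.66, 10.66).

(-50.66, 10.66)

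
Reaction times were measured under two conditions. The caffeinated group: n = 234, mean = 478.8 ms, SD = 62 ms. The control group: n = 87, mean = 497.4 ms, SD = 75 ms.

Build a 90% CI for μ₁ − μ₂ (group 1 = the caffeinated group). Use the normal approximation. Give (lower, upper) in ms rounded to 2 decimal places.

(-33.41, -3.79)

Per-group SEs: s₁/√n₁ = 62/√234 = 4.0531, s₂/√n₂ = 75/√87 = 8.0408.
Unpooled SE of the difference: √(16.42761961 + 64.65446464) = 9.0046.
Margin of error = z* · SE = 1.645 × 9.0046 = 14.8126.
x̄₁ − x̄₂ = 478.8 − 497.4 = -18.6000.
CI: -18.6000 ± 14.8126 = (-33.41, -3.79).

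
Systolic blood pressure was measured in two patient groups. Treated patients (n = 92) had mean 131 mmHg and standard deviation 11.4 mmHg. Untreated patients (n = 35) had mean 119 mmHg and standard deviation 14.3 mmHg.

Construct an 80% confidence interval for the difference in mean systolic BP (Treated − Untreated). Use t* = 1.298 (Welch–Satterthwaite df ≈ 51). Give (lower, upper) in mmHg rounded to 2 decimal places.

(8.50, 15.50)

Standard errors of each mean: 11.4/√92 = 1.1885 and 14.3/√35 = 2.4171.
SE(x̄₁ − x̄₂) = √(1.1885² + 2.4171²) = 2.6935 for independent samples with unequal variances.
With t* = 1.298, the margin is 1.298 × 2.6935 = 3.4962.
x̄₁ − x̄₂ = 131 − 119 = 12.0000; the interval is 12.0000 ± 3.4962 = (8.50, 15.50).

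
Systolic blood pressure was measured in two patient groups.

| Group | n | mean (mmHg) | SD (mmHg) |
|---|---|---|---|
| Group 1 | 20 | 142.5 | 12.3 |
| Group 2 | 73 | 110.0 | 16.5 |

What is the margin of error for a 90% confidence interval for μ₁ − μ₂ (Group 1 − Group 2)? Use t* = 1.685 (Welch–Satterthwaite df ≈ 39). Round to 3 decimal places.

Per-group SEs: s₁/√n₁ = 12.3/√20 = 2.7504, s₂/√n₂ = 16.5/√73 = 1.9312.
Unpooled SE of the difference: √(7.56470016 + 3.72953344) = 3.3607.
Margin of error = t* · SE = 1.685 × 3.3607 = 5.6628.

5.663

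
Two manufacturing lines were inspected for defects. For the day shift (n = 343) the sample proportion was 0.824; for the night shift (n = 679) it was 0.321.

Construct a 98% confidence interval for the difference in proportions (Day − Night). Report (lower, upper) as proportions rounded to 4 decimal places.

(0.4396, 0.5664)

SE₁ = √(p̂₁(1−p̂₁)/n₁) = √(0.8240·0.1760/343) = 0.02056; SE₂ = √(0.3210·0.6790/679) = 0.01792.
Independent samples: SE of the difference = √(SE₁² + SE₂²) = √(0.0004227136 + 0.0003211264) = 0.02727.
z* for 98% confidence is 2.326, so the margin of error is 2.326 × 0.02727 = 0.06343.
Point estimate p̂₁ − p̂₂ = 0.8240 − 0.3210 = 0.5030.
0.5030 ± 0.06343 → (0.4396, 0.5664).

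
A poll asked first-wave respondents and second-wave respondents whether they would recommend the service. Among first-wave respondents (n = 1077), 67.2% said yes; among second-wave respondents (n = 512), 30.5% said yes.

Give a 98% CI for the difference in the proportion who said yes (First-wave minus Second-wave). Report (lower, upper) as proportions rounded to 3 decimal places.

(0.309, 0.425)

The two standard errors are √(0.6720×0.3280/1077) = 0.01431 and √(0.3050×0.6950/512) = 0.02035.
Because the samples are independent, SE_diff = √(0.01431² + 0.02035²) = 0.02488.
Using z* = 2.326 for 98%, ME = 2.326 × 0.02488 = 0.05787.
p̂₁ − p̂₂ = 0.3670; interval 0.3670 ± 0.05787 gives (0.309, 0.425).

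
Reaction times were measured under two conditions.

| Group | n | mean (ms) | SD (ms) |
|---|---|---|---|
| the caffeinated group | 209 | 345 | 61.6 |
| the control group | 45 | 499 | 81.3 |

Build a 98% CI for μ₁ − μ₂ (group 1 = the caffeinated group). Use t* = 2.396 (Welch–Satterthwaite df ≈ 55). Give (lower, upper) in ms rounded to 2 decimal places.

Standard errors of each mean: 61.6/√209 = 4.2610 and 81.3/√45 = 12.1195.
SE(x̄₁ − x̄₂) = √(4.2610² + 12.1195²) = 12.8467 for independent samples with unequal variances.
With t* = 2.396, the margin is 2.396 × 12.8467 = 30.7807.
x̄₁ − x̄₂ = 345 − 499 = -154.0000; the interval is -154.0000 ± 30.7807 = (-184.78, -123.22).

(-184.78, -123.22)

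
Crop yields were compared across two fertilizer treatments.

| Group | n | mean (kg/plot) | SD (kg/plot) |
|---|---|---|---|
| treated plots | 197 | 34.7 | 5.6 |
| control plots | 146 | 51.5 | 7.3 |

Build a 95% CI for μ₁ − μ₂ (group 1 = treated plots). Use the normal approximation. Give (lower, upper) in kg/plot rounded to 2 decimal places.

Standard errors of each mean: 5.6/√197 = 0.3990 and 7.3/√146 = 0.6042.
SE(x̄₁ − x̄₂) = √(0.3990² + 0.6042²) = 0.7241 for independent samples with unequal variances.
With z* = 1.960, the margin is 1.960 × 0.7241 = 1.4192.
x̄₁ − x̄₂ = 34.7 − 51.5 = -16.8000; the interval is -16.8000 ± 1.4192 = (-18.22, -15.38).

(-18.22, -15.38)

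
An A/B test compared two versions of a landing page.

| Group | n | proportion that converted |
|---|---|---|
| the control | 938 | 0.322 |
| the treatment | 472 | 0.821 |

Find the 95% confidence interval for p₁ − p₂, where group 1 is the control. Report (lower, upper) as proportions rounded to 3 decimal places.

The two standard errors are √(0.3220×0.6780/938) = 0.01526 and √(0.8210×0.1790/472) = 0.01765.
Because the samples are independent, SE_diff = √(0.01526² + 0.01765²) = 0.02333.
Using z* = 1.960 for 95%, ME = 1.960 × 0.02333 = 0.04573.
p̂₁ − p̂₂ = -0.4990; interval -0.4990 ± 0.04573 gives (-0.545, -0.453).

(-0.545, -0.453)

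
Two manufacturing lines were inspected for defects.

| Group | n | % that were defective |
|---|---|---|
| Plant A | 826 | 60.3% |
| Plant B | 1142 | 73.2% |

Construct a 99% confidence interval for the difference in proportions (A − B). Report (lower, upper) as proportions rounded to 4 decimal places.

(-0.1843, -0.0737)

Each SE is √(p̂(1−p̂)/n): √(0.6030·0.3970/826) = 0.01702 and √(0.7320·0.2680/1142) = 0.01311.
SE(p̂₁ − p̂₂) = √(SE₁² + SE₂²) = √(0.0002896804 + 0.0001718721) = 0.02148, since the two samples are independent.
At 99% confidence z* = 2.576; margin = 2.576 × 0.02148 = 0.05533.
The difference is 0.6030 − 0.7320 = -0.1290, so the interval is -0.1290 ± 0.05533 = (-0.1843, -0.0737).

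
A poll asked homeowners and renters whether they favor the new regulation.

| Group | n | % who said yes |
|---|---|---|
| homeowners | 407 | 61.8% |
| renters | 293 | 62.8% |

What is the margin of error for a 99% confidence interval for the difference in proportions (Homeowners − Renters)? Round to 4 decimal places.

The two standard errors are √(0.6180×0.3820/407) = 0.02408 and √(0.6280×0.3720/293) = 0.02824.
Because the samples are independent, SE_diff = √(0.02408² + 0.02824²) = 0.03711.
Using z* = 2.576 for 99%, ME = 2.576 × 0.03711 = 0.09560.

0.0956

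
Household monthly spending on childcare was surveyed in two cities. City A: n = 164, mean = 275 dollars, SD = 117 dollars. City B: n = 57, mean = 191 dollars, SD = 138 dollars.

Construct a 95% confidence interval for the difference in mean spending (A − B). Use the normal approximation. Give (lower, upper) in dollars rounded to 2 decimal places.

Per-group SEs: s₁/√n₁ = 117/√164 = 9.1362, s₂/√n₂ = 138/√57 = 18.2785.
Unpooled SE of the difference: √(83.47015044 + 334.10356225) = 20.4346.
Margin of error = z* · SE = 1.960 × 20.4346 = 40.0518.
x̄₁ − x̄₂ = 275 − 191 = 84.0000.
CI: 84.0000 ± 40.0518 = (43.95, 124.05).

(43.95, 124.05)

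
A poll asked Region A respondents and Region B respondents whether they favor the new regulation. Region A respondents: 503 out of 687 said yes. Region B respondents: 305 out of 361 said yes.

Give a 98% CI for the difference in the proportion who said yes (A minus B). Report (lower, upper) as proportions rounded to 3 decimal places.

First, p̂₁ = 503/687 = 0.7322; p̂₂ = 305/361 = 0.8449.
The two standard errors are √(0.7322×0.2678/687) = 0.01689 and √(0.8449×0.1551/361) = 0.01905.
Because the samples are independent, SE_diff = √(0.01689² + 0.01905²) = 0.02546.
Using z* = 2.326 for 98%, ME = 2.326 × 0.02546 = 0.05922.
p̂₁ − p̂₂ = -0.1127; interval -0.1127 ± 0.05922 gives (-0.172, -0.053).

(-0.172, -0.053)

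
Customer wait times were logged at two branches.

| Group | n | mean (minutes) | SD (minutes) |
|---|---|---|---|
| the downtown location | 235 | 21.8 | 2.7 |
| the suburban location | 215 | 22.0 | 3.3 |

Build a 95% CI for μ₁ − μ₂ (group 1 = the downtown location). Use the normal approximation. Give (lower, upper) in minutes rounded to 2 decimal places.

(-0.76, 0.36)

Per-group SEs: s₁/√n₁ = 2.7/√235 = 0.1761, s₂/√n₂ = 3.3/√215 = 0.2251.
Unpooled SE of the difference: √(0.03101121 + 0.05067001) = 0.2858.
Margin of error = z* · SE = 1.960 × 0.2858 = 0.5602.
x̄₁ − x̄₂ = 21.8 − 22.0 = -0.2000.
CI: -0.2000 ± 0.5602 = (-0.76, 0.36).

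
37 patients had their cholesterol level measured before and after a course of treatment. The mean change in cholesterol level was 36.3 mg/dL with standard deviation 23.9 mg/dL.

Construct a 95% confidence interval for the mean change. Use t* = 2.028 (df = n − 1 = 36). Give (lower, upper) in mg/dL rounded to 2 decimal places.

This is a matched-pairs design, so SE = s_d/√n = 23.9/√37 = 3.9291.
Margin = 2.028 × 3.9291 = 7.9682; the interval is 36.3 ± 7.9682 = (28.33, 44.27).

(28.33, 44.27)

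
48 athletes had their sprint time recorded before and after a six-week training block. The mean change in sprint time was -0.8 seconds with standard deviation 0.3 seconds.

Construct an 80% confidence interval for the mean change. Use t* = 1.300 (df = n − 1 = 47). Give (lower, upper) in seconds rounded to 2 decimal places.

(-0.86, -0.74)

This is a matched-pairs design, so SE = s_d/√n = 0.3/√48 = 0.0433.
Margin = 1.300 × 0.0433 = 0.0563; the interval is -0.8 ± 0.0563 = (-0.86, -0.74).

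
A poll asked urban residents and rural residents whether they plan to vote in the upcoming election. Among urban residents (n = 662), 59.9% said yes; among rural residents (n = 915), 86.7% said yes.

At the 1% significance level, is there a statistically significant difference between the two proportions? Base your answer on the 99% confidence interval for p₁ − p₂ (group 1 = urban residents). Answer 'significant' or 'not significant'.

The two standard errors are √(0.5990×0.4010/662) = 0.01905 and √(0.8670×0.1330/915) = 0.01123.
Because the samples are independent, SE_diff = √(0.01905² + 0.01123²) = 0.02211.
Using z* = 2.576 for 99%, ME = 2.576 × 0.02211 = 0.05696.
p̂₁ − p̂₂ = -0.2680; interval -0.2680 ± 0.05696 gives (-0.32496, -0.21104).
The interval (-0.32496, -0.21104) does not contain 0, so the difference is significant.

significant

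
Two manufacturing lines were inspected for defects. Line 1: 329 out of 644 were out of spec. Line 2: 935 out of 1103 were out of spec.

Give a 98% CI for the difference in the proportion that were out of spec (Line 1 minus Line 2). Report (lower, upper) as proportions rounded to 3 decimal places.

(-0.389, -0.285)

First, p̂₁ = 329/644 = 0.5109; p̂₂ = 935/1103 = 0.8477.
The two standard errors are √(0.5109×0.4891/644) = 0.01970 and √(0.8477×0.1523/1103) = 0.01082.
Because the samples are independent, SE_diff = √(0.01970² + 0.01082²) = 0.02248.
Using z* = 2.326 for 98%, ME = 2.326 × 0.02248 = 0.05229.
p̂₁ − p̂₂ = -0.3368; interval -0.3368 ± 0.05229 gives (-0.389, -0.285).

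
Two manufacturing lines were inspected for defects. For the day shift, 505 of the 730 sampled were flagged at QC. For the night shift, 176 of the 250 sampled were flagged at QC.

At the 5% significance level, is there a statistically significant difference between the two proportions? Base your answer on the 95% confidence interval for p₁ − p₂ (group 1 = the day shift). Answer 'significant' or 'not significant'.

not significant

First, p̂₁ = 505/730 = 0.6918; p̂₂ = 176/250 = 0.7040.
The two standard errors are √(0.6918×0.3082/730) = 0.01709 and √(0.7040×0.2960/250) = 0.02887.
Because the samples are independent, SE_diff = √(0.01709² + 0.02887²) = 0.03355.
Using z* = 1.960 for 95%, ME = 1.960 × 0.03355 = 0.06576.
p̂₁ − p̂₂ = -0.0122; interval -0.0122 ± 0.06576 gives (-0.07796, 0.05356).
The interval (-0.07796, 0.05356) contains 0, so the difference is not significant.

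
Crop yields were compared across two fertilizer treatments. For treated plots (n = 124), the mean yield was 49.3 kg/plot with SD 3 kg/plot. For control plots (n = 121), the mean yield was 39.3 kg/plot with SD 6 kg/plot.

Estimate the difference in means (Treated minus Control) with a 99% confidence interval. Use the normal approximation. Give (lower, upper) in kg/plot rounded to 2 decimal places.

(8.43, 11.57)

Per-group SEs: s₁/√n₁ = 3/√124 = 0.2694, s₂/√n₂ = 6/√121 = 0.5455.
Unpooled SE of the difference: √(0.07257636 + 0.29757025) = 0.6084.
Margin of error = z* · SE = 2.576 × 0.6084 = 1.5672.
x̄₁ − x̄₂ = 49.3 − 39.3 = 10.0000.
CI: 10.0000 ± 1.5672 = (8.43, 11.57).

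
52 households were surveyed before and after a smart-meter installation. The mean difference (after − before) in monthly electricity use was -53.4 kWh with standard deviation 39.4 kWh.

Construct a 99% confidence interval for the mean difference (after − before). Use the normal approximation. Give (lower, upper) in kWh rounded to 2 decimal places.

(-67.47, -39.33)

Paired design: SE = s_d/√n = 39.4/√52 = 5.4638.
z* = 2.576; margin of error = 2.576 × 5.4638 = 14.0747.
-53.4 ± 14.0747 → (-67.47, -39.33).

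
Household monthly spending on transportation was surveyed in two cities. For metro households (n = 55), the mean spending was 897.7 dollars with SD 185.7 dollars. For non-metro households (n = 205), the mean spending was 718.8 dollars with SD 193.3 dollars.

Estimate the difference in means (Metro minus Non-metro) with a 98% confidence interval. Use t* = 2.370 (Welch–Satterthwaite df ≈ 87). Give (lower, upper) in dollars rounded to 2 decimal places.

SE₁ = s₁/√n₁ = 185.7/√55 = 25.0398; SE₂ = 193.3/√205 = 13.5007.
Independent samples, unequal variances: SE_diff = √(SE₁² + SE₂²) = √(626.99158404 + 182.26890049) = 28.4475.
t* = 2.370, so margin of error = 2.370 × 28.4475 = 67.4206.
Difference in means = 897.7 − 718.8 = 178.9000.
178.9000 ± 67.4206 → (111.48, 246.32).

(111.48, 246.32)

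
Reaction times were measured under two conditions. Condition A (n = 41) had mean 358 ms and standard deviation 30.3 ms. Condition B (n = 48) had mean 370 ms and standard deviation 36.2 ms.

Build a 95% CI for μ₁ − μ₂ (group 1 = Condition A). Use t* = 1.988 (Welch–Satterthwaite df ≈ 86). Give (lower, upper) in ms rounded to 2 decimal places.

Standard errors of each mean: 30.3/√41 = 4.7321 and 36.2/√48 = 5.2250.
SE(x̄₁ − x̄₂) = √(4.7321² + 5.2250²) = 7.0494 for independent samples with unequal variances.
With t* = 1.988, the margin is 1.988 × 7.0494 = 14.0142.
x̄₁ − x̄₂ = 358 − 370 = -12.0000; the interval is -12.0000 ± 14.0142 = (-26.01, 2.01).

(-26.01, 2.01)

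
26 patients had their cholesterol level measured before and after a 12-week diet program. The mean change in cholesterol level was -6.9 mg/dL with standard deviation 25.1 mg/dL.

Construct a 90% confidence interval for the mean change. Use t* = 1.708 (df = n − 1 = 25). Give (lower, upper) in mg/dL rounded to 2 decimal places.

(-15.31, 1.51)

Paired design: SE = s_d/√n = 25.1/√26 = 4.9225.
t* = 1.708; margin of error = 1.708 × 4.9225 = 8.4076.
-6.9 ± 8.4076 → (-15.31, 1.51).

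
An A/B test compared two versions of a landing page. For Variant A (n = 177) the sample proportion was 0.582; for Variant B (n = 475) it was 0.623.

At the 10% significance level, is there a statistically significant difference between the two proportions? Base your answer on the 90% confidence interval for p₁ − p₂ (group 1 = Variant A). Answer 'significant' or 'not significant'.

not significant

Each SE is √(p̂(1−p̂)/n): √(0.5820·0.4180/177) = 0.03707 and √(0.6230·0.3770/475) = 0.02224.
SE(p̂₁ − p̂₂) = √(SE₁² + SE₂²) = √(0.0013741849 + 0.0004946176) = 0.04323, since the two samples are independent.
At 90% confidence z* = 1.645; margin = 1.645 × 0.04323 = 0.07111.
The difference is 0.5820 − 0.6230 = -0.0410, so the interval is -0.0410 ± 0.07111 = (-0.11211, 0.03011).
The interval (-0.11211, 0.03011) contains 0, so the difference is not significant.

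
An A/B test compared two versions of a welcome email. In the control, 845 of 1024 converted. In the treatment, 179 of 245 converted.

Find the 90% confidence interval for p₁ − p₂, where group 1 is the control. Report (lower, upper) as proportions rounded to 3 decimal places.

Sample proportions: 845/1024 = 0.8252, 179/245 = 0.7306.
Each SE is √(p̂(1−p̂)/n): √(0.8252·0.1748/1024) = 0.01187 and √(0.7306·0.2694/245) = 0.02834.
SE(p̂₁ − p̂₂) = √(SE₁² + SE₂²) = √(0.0001408969 + 0.0008031556) = 0.03073, since the two samples are independent.
At 90% confidence z* = 1.645; margin = 1.645 × 0.03073 = 0.05055.
The difference is 0.8252 − 0.7306 = 0.0946, so the interval is 0.0946 ± 0.05055 = (0.044, 0.145).

(0.044, 0.145)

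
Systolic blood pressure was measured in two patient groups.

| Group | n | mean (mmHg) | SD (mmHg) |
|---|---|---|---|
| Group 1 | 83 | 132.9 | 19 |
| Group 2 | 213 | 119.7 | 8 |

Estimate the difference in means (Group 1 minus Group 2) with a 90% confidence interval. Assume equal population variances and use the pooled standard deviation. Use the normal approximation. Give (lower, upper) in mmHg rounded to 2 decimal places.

Pooled variance s_p² = [82·19² + 212·8²] / (83+213−2) = 146.8367, so s_p = 12.1176.
SE_diff = s_p·√(1/n₁ + 1/n₂) = 12.1176·√(1/83 + 1/213) = 1.5680.
z* = 1.645; margin = 1.645 × 1.5680 = 2.5794.
Difference = 132.9 − 119.7 = 13.2000.
13.2000 ± 2.5794 → (10.62, 15.78).

(10.62, 15.78)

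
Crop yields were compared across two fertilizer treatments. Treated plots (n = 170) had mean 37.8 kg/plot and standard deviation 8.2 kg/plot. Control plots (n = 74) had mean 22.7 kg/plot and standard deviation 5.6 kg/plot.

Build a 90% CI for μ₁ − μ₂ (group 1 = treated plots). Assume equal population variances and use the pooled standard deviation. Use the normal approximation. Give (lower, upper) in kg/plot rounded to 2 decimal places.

s_p = √[((n₁−1)s₁² + (n₂−1)s₂²)/(n₁+n₂−2)] = √[(169·8.2² + 73·5.6²)/242] = 7.5111.
SE = 7.5111·√(1/170 + 1/74) = 1.0461.
With z* = 1.645, margin = 1.645 × 1.0461 = 1.7208.
x̄₁ − x̄₂ = 37.8 − 22.7 = 15.1000; interval 15.1000 ± 1.7208 = (13.38, 16.82).

(13.38, 16.82)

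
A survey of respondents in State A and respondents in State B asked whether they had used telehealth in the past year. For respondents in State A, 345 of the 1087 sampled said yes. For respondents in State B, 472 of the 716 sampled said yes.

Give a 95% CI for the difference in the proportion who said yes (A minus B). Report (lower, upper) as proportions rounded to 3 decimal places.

(-0.386, -0.297)

p̂₁ = 345/1087 = 0.3174 and p̂₂ = 472/716 = 0.6592.
SE₁ = √(p̂₁(1−p̂₁)/n₁) = √(0.3174·0.6826/1087) = 0.01412; SE₂ = √(0.6592·0.3408/716) = 0.01771.
Independent samples: SE of the difference = √(SE₁² + SE₂²) = √(0.0001993744 + 0.0003136441) = 0.02265.
z* for 95% confidence is 1.960, so the margin of error is 1.960 × 0.02265 = 0.04439.
Point estimate p̂₁ − p̂₂ = 0.3174 − 0.6592 = -0.3418.
-0.3418 ± 0.04439 → (-0.386, -0.297).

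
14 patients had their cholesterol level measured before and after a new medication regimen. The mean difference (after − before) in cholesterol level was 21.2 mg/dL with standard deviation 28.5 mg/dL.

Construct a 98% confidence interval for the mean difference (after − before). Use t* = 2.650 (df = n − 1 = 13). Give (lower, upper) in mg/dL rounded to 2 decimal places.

This is a matched-pairs design, so SE = s_d/√n = 28.5/√14 = 7.6169.
Margin = 2.650 × 7.6169 = 20.1848; the interval is 21.2 ± 20.1848 = (1.02, 41.38).

(1.02, 41.38)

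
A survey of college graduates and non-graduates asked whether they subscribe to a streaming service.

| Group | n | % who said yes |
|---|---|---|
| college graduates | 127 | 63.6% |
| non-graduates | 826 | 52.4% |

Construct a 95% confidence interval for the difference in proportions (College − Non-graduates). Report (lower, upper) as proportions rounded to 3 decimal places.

(0.022, 0.202)

The two standard errors are √(0.6360×0.3640/127) = 0.04270 and √(0.5240×0.4760/826) = 0.01738.
Because the samples are independent, SE_diff = √(0.04270² + 0.01738²) = 0.04610.
Using z* = 1.960 for 95%, ME = 1.960 × 0.04610 = 0.09036.
p̂₁ − p̂₂ = 0.1120; interval 0.1120 ± 0.09036 gives (0.022, 0.202).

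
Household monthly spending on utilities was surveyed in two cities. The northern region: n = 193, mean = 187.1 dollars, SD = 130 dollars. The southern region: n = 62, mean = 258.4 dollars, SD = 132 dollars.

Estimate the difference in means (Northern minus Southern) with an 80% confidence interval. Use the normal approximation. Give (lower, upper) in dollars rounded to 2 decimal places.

Per-group SEs: s₁/√n₁ = 130/√193 = 9.3576, s₂/√n₂ = 132/√62 = 16.7640.
Unpooled SE of the difference: √(87.56467776 + 281.031696) = 19.1989.
Margin of error = z* · SE = 1.282 × 19.1989 = 24.6130.
x̄₁ − x̄₂ = 187.1 − 258.4 = -71.3000.
CI: -71.3000 ± 24.6130 = (-95.91, -46.69).

(-95.91, -46.69)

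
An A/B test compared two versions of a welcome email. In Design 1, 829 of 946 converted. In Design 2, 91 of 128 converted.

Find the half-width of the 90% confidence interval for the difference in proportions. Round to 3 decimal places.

First, p̂₁ = 829/946 = 0.8763; p̂₂ = 91/128 = 0.7109.
The two standard errors are √(0.8763×0.1237/946) = 0.01070 and √(0.7109×0.2891/128) = 0.04007.
Because the samples are independent, SE_diff = √(0.01070² + 0.04007²) = 0.04147.
Using z* = 1.645 for 90%, ME = 1.645 × 0.04147 = 0.06822.

0.068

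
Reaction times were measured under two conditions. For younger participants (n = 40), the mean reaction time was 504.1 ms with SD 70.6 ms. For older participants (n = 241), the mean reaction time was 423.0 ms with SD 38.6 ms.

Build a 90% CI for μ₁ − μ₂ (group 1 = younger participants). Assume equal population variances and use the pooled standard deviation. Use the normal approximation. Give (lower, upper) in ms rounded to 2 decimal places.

s_p = √[((n₁−1)s₁² + (n₂−1)s₂²)/(n₁+n₂−2)] = √[(39·70.6² + 240·38.6²)/279] = 44.4795.
SE = 44.4795·√(1/40 + 1/241) = 7.5941.
With z* = 1.645, margin = 1.645 × 7.5941 = 12.4923.
x̄₁ − x̄₂ = 504.1 − 423.0 = 81.1000; interval 81.1000 ± 12.4923 = (68.61, 93.59).

(68.61, 93.59)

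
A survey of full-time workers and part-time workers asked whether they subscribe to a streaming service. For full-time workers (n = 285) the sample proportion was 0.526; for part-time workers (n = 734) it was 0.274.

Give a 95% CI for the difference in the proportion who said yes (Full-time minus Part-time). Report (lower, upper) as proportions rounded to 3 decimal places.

(0.186, 0.318)

SE₁ = √(p̂₁(1−p̂₁)/n₁) = √(0.5260·0.4740/285) = 0.02958; SE₂ = √(0.2740·0.7260/734) = 0.01646.
Independent samples: SE of the difference = √(SE₁² + SE₂²) = √(0.0008749764 + 0.0002709316) = 0.03385.
z* for 95% confidence is 1.960, so the margin of error is 1.960 × 0.03385 = 0.06635.
Point estimate p̂₁ − p̂₂ = 0.5260 − 0.2740 = 0.2520.
0.2520 ± 0.06635 → (0.186, 0.318).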